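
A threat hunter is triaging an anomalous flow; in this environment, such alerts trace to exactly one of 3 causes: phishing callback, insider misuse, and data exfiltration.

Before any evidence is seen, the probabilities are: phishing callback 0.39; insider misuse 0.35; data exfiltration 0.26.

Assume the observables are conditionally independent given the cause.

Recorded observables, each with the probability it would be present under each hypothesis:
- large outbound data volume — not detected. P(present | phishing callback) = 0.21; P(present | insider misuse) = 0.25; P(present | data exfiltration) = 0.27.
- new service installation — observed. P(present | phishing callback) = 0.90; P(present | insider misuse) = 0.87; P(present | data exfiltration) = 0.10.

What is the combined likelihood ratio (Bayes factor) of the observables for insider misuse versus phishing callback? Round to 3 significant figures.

0.918

The Bayes factor is the ratio of the joint likelihoods of the observable pattern under the two hypotheses (using 1 − P(present | H) for each absent observable).
  insider misuse: (1 − 0.25) × 0.87 = 0.6525
  phishing callback: (1 − 0.21) × 0.90 = 0.711
Bayes factor = 0.6525 / 0.711 ≈ 0.918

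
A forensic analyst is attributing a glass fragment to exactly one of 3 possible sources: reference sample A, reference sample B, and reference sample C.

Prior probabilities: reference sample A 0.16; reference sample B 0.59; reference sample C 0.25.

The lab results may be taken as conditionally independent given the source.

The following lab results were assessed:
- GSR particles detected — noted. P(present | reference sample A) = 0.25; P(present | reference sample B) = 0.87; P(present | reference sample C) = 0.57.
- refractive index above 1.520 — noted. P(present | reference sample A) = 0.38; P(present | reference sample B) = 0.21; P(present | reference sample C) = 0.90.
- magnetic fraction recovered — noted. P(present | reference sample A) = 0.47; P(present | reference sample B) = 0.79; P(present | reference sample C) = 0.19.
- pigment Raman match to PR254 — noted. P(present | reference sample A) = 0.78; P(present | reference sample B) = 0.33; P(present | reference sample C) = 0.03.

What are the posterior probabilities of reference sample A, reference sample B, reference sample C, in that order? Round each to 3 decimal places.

For each hypothesis, the unnormalized posterior weight is prior × product of the lab result likelihoods:
  reference sample A: 0.16 × 0.25 × 0.38 × 0.47 × 0.78 = 0.0055723
  reference sample B: 0.59 × 0.87 × 0.21 × 0.79 × 0.33 = 0.028102
  reference sample C: 0.25 × 0.57 × 0.90 × 0.19 × 0.03 = 0.00073102
Normalizing constant Z = 0.0055723 + 0.028102 + 0.00073102 = 0.034405.
P(reference sample A | evidence) = 0.0055723 / 0.034405 ≈ 0.162
P(reference sample B | evidence) = 0.028102 / 0.034405 ≈ 0.817
P(reference sample C | evidence) = 0.00073102 / 0.034405 ≈ 0.021

0.162, 0.817, 0.021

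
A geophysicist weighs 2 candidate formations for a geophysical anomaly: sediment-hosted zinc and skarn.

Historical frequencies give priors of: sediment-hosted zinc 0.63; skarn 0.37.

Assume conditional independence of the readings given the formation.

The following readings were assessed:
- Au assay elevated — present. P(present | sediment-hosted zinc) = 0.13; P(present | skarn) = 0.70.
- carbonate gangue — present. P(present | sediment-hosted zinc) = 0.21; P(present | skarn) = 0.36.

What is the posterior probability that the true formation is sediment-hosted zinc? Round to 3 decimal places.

0.156

By Bayes' rule with conditional independence, the unnormalized weight for each hypothesis is prior × ∏ likelihoods:
  sediment-hosted zinc: 0.63 × 0.13 × 0.21 = 0.017199
  skarn: 0.37 × 0.70 × 0.36 = 0.09324
Normalizing constant Z = 0.017199 + 0.09324 = 0.11044.
P(sediment-hosted zinc | evidence) = 0.017199 / 0.11044 ≈ 0.156.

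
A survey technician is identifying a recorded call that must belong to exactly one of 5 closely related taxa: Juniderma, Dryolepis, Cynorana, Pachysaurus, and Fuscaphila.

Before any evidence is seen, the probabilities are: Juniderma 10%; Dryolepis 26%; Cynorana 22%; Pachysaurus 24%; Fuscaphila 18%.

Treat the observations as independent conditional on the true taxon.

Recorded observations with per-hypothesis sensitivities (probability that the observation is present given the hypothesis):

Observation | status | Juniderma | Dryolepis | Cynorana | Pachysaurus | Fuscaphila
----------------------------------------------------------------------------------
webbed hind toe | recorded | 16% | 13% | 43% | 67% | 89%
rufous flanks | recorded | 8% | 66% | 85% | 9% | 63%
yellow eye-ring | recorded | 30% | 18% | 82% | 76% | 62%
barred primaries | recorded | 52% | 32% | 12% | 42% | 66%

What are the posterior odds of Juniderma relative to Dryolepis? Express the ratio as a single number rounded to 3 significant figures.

Unnormalized posterior weight (prior times the observation likelihoods) for each of the two hypotheses:
  Juniderma: 0.10 × 0.16 × 0.08 × 0.30 × 0.52 = 0.00019968
  Dryolepis: 0.26 × 0.13 × 0.66 × 0.18 × 0.32 = 0.0012849
Odds(Juniderma : Dryolepis) = 0.00019968 / 0.0012849 ≈ 0.155.

0.155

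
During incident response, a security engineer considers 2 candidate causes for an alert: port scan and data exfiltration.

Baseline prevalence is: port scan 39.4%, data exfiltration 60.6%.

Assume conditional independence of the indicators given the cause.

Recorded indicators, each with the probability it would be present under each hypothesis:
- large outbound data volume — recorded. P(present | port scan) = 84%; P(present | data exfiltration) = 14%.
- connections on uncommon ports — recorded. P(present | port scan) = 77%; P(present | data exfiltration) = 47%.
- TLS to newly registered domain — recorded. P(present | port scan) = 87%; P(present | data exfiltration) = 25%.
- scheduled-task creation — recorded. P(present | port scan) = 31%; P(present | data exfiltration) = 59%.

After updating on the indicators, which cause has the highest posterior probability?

By Bayes' rule with conditional independence, the unnormalized weight for each hypothesis is prior × ∏ likelihoods:
  port scan: 0.394 × 0.84 × 0.77 × 0.87 × 0.31 = 0.06873
  data exfiltration: 0.606 × 0.14 × 0.47 × 0.25 × 0.59 = 0.0058815
Marginal likelihood of the evidence = 0.074612.
P(port scan | evidence) ≈ 0.06873 / 0.074612 ≈ 0.921
P(data exfiltration | evidence) ≈ 0.0058815 / 0.074612 ≈ 0.079
The largest is 0.921, so port scan is most probable.

port scan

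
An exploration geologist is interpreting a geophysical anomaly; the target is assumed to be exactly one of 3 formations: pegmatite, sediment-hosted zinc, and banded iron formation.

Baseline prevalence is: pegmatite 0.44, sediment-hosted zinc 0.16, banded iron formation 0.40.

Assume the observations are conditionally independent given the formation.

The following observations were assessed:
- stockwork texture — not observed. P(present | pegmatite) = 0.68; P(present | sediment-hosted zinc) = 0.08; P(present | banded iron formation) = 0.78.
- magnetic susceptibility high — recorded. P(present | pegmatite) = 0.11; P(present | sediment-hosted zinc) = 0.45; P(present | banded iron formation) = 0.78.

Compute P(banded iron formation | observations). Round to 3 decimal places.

0.456

Multiply each prior by the joint likelihood of the evidence pattern (using 1 − P(present | H) for each absent observation):
  pegmatite: 0.44 × (1 − 0.68) × 0.11 = 0.015488
  sediment-hosted zinc: 0.16 × (1 − 0.08) × 0.45 = 0.06624
  banded iron formation: 0.40 × (1 − 0.78) × 0.78 = 0.06864
Normalizing constant Z = 0.015488 + 0.06624 + 0.06864 = 0.15037.
P(banded iron formation | evidence) = 0.06864 / 0.15037 ≈ 0.456.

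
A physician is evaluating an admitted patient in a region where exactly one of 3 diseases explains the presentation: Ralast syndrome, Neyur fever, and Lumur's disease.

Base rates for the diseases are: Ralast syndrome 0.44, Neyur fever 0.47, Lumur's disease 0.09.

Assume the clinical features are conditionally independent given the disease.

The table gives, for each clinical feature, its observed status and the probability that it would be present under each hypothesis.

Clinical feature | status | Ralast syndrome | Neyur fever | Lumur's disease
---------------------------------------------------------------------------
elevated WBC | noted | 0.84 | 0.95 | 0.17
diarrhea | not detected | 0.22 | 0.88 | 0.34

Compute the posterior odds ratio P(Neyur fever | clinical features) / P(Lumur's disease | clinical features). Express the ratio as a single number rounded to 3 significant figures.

Unnormalized posterior weight (prior times the clinical feature likelihoods) for each of the two hypotheses (using 1 − P(present | H) for each absent clinical feature):
  Neyur fever: 0.47 × 0.95 × (1 − 0.88) = 0.05358
  Lumur's disease: 0.09 × 0.17 × (1 − 0.34) = 0.010098
Odds(Neyur fever : Lumur's disease) = 0.05358 / 0.010098 ≈ 5.31.

5.31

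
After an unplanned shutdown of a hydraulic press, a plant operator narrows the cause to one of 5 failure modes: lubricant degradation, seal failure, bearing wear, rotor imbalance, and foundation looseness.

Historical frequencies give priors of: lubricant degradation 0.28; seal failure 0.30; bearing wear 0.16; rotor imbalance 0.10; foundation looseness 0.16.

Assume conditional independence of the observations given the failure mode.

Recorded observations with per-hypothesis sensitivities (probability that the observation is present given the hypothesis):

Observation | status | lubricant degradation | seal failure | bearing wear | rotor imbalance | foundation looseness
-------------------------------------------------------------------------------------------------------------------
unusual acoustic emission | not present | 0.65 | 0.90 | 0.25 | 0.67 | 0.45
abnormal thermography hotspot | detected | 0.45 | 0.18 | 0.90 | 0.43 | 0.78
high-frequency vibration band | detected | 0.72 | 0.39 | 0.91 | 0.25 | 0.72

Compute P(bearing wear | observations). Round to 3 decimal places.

0.531

Multiply each prior by the joint likelihood of the evidence pattern (using 1 − P(present | H) for each absent observation):
  lubricant degradation: 0.28 × (1 − 0.65) × 0.45 × 0.72 = 0.031752
  seal failure: 0.30 × (1 − 0.90) × 0.18 × 0.39 = 0.002106
  bearing wear: 0.16 × (1 − 0.25) × 0.90 × 0.91 = 0.09828
  rotor imbalance: 0.10 × (1 − 0.67) × 0.43 × 0.25 = 0.0035475
  foundation looseness: 0.16 × (1 − 0.45) × 0.78 × 0.72 = 0.049421
Marginal likelihood of the evidence = 0.18511.
P(bearing wear | evidence) = 0.09828 / 0.18511 ≈ 0.531.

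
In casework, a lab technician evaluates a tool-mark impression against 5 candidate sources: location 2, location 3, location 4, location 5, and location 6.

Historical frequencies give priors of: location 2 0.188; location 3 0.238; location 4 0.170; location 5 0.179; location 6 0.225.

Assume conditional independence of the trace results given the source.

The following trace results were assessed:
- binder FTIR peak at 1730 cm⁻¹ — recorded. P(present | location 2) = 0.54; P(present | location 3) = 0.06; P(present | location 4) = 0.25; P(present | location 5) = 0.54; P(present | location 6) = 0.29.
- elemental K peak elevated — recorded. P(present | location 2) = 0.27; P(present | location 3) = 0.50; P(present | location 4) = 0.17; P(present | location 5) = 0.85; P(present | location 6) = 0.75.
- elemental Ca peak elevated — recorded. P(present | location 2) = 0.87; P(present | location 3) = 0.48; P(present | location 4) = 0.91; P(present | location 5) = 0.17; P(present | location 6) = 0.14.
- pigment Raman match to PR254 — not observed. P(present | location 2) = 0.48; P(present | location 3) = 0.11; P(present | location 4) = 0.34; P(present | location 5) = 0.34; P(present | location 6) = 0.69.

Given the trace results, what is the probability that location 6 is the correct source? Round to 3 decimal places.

By Bayes' rule with conditional independence, the unnormalized weight for each hypothesis is prior × ∏ likelihoods (using 1 − P(present | H) for each absent trace result):
  location 2: 0.188 × 0.54 × 0.27 × 0.87 × (1 − 0.48) = 0.0124
  location 3: 0.238 × 0.06 × 0.50 × 0.48 × (1 − 0.11) = 0.0030502
  location 4: 0.170 × 0.25 × 0.17 × 0.91 × (1 − 0.34) = 0.0043393
  location 5: 0.179 × 0.54 × 0.85 × 0.17 × (1 − 0.34) = 0.0092185
  location 6: 0.225 × 0.29 × 0.75 × 0.14 × (1 − 0.69) = 0.0021239
Marginal likelihood of the evidence = 0.031132.
P(location 6 | evidence) = 0.0021239 / 0.031132 ≈ 0.068.

0.068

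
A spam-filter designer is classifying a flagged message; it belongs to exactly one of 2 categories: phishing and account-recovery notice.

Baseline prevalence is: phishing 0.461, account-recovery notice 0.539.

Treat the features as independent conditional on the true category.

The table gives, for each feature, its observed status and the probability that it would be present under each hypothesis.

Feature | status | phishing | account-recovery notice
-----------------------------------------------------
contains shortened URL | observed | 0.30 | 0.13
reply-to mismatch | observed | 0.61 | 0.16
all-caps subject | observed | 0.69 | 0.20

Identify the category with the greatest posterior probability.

Multiply each prior by the joint likelihood of the feature pattern:
  phishing: 0.461 × 0.30 × 0.61 × 0.69 = 0.05821
  account-recovery notice: 0.539 × 0.13 × 0.16 × 0.20 = 0.0022422
Normalizing constant Z = 0.05821 + 0.0022422 = 0.060453.
P(phishing | evidence) ≈ 0.05821 / 0.060453 ≈ 0.963
P(account-recovery notice | evidence) ≈ 0.0022422 / 0.060453 ≈ 0.037
The largest is 0.963, so phishing is most probable.

phishing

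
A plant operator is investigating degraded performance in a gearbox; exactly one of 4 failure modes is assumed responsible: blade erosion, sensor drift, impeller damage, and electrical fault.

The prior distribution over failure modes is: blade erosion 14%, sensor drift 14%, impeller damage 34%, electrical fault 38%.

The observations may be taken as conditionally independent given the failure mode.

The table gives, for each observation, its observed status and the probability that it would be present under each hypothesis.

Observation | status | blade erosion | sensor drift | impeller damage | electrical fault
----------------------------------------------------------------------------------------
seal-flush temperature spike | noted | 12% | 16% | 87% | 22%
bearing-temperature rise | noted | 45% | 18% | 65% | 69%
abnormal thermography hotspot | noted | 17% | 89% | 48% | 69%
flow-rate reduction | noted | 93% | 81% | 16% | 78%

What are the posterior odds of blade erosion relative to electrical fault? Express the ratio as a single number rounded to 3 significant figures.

0.0385

The normalizing constant cancels in an odds ratio, so compute prior × likelihood for the two hypotheses only:
  blade erosion: 0.14 × 0.12 × 0.45 × 0.17 × 0.93 = 0.0011952
  electrical fault: 0.38 × 0.22 × 0.69 × 0.69 × 0.78 = 0.031046
Odds(blade erosion : electrical fault) = 0.0011952 / 0.031046 ≈ 0.0385.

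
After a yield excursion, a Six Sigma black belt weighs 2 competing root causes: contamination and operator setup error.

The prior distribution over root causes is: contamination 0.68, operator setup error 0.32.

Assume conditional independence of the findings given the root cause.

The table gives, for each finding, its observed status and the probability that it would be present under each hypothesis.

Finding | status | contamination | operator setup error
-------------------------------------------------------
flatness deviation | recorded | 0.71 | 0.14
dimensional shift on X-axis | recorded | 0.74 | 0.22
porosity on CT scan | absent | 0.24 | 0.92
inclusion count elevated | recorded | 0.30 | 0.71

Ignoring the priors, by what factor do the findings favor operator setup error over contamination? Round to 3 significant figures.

Joint likelihood of the evidence pattern under each hypothesis (using 1 − P(present | H) for each absent finding):
  operator setup error: 0.14 × 0.22 × (1 − 0.92) × 0.71 = 0.0017494
  contamination: 0.71 × 0.74 × (1 − 0.24) × 0.30 = 0.11979
Bayes factor = 0.0017494 / 0.11979 ≈ 0.0146

0.0146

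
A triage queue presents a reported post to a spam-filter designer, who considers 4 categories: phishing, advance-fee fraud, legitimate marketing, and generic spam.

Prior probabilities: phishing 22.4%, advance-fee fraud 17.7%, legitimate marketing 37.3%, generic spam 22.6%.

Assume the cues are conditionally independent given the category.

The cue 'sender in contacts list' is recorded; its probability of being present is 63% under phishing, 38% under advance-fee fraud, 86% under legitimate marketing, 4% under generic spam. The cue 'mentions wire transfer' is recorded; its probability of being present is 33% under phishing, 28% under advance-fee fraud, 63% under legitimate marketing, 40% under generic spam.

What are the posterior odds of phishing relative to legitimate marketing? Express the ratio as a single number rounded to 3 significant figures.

The normalizing constant cancels in an odds ratio, so compute prior × likelihood for the two hypotheses only:
  phishing: 0.224 × 0.63 × 0.33 = 0.04657
  legitimate marketing: 0.373 × 0.86 × 0.63 = 0.20209
Posterior odds = 0.04657 / 0.20209 ≈ 0.230.

0.230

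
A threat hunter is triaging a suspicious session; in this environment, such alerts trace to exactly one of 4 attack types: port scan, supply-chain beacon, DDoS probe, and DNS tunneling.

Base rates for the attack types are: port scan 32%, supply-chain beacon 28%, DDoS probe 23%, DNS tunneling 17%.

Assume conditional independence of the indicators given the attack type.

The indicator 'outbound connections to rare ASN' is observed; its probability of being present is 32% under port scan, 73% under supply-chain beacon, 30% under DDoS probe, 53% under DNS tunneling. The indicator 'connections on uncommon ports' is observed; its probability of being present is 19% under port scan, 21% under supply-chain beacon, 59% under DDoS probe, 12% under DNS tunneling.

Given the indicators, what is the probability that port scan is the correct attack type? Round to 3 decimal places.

By Bayes' rule with conditional independence, the unnormalized weight for each hypothesis is prior × ∏ likelihoods:
  port scan: 0.32 × 0.32 × 0.19 = 0.019456
  supply-chain beacon: 0.28 × 0.73 × 0.21 = 0.042924
  DDoS probe: 0.23 × 0.30 × 0.59 = 0.04071
  DNS tunneling: 0.17 × 0.53 × 0.12 = 0.010812
Normalizing constant Z = 0.019456 + 0.042924 + 0.04071 + 0.010812 = 0.1139.
P(port scan | evidence) = 0.019456 / 0.1139 ≈ 0.171.

0.171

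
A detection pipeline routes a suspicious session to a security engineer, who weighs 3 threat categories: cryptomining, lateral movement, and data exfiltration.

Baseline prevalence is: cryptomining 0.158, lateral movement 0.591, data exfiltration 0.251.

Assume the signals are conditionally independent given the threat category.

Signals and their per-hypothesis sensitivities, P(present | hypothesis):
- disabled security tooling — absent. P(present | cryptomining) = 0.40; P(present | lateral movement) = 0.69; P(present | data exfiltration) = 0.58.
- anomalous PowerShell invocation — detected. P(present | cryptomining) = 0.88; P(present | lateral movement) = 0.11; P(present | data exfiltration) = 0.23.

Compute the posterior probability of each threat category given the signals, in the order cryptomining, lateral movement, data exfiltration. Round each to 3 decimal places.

0.653, 0.158, 0.190

For each hypothesis, the unnormalized posterior weight is prior × product of the signal likelihoods (using 1 − P(present | H) for each absent signal):
  cryptomining: 0.158 × (1 − 0.40) × 0.88 = 0.083424
  lateral movement: 0.591 × (1 − 0.69) × 0.11 = 0.020153
  data exfiltration: 0.251 × (1 − 0.58) × 0.23 = 0.024247
Normalizing constant Z = 0.083424 + 0.020153 + 0.024247 = 0.12782.
P(cryptomining | evidence) = 0.083424 / 0.12782 ≈ 0.653
P(lateral movement | evidence) = 0.020153 / 0.12782 ≈ 0.158
P(data exfiltration | evidence) = 0.024247 / 0.12782 ≈ 0.190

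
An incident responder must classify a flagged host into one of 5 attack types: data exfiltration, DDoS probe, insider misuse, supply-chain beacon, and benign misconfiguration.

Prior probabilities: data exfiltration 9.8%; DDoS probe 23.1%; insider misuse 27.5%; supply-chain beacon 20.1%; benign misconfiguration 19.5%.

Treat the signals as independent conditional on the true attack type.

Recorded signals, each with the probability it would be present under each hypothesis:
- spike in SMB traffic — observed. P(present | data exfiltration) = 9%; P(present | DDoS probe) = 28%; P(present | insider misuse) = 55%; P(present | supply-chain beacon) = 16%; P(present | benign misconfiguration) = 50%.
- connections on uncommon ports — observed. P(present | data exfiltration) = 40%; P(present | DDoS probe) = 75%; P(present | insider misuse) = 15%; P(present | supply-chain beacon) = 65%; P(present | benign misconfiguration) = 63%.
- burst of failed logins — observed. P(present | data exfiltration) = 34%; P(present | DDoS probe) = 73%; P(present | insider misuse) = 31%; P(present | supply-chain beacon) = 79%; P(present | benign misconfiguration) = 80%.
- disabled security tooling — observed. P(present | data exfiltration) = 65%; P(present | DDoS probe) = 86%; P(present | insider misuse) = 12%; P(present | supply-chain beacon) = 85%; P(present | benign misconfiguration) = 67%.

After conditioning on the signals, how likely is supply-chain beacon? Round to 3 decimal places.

0.178

By Bayes' rule with conditional independence, the unnormalized weight for each hypothesis is prior × ∏ likelihoods:
  data exfiltration: 0.098 × 0.09 × 0.40 × 0.34 × 0.65 = 0.00077969
  DDoS probe: 0.231 × 0.28 × 0.75 × 0.73 × 0.86 = 0.030455
  insider misuse: 0.275 × 0.55 × 0.15 × 0.31 × 0.12 = 0.00084398
  supply-chain beacon: 0.201 × 0.16 × 0.65 × 0.79 × 0.85 = 0.014037
  benign misconfiguration: 0.195 × 0.50 × 0.63 × 0.80 × 0.67 = 0.032924
Marginal likelihood of the evidence = 0.079039.
P(supply-chain beacon | evidence) = 0.014037 / 0.079039 ≈ 0.178.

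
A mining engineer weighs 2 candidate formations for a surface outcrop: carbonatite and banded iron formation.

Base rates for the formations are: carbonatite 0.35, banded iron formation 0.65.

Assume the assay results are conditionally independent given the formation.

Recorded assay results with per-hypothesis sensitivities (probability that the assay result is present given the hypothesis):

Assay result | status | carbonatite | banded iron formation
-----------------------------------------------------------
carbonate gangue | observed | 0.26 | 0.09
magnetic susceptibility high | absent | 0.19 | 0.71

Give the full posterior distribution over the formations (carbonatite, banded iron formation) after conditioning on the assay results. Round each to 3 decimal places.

0.813, 0.187

For each hypothesis, the unnormalized posterior weight is prior × product of the assay result likelihoods (using 1 − P(present | H) for each absent assay result):
  carbonatite: 0.35 × 0.26 × (1 − 0.19) = 0.07371
  banded iron formation: 0.65 × 0.09 × (1 − 0.71) = 0.016965
Marginal likelihood of the evidence = 0.090675.
P(carbonatite | evidence) = 0.07371 / 0.090675 ≈ 0.813
P(banded iron formation | evidence) = 0.016965 / 0.090675 ≈ 0.187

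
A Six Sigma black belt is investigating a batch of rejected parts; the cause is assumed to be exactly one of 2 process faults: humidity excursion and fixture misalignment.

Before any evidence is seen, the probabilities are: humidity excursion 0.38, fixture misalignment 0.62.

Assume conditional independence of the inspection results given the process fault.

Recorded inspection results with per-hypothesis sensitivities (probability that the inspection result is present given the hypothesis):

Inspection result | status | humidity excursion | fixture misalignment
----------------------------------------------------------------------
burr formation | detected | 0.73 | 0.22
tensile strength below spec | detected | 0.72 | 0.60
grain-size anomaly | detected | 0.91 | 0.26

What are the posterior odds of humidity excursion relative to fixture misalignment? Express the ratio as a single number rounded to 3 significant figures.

The normalizing constant cancels in an odds ratio, so compute prior × likelihood for the two hypotheses only:
  humidity excursion: 0.38 × 0.73 × 0.72 × 0.91 = 0.18175
  fixture misalignment: 0.62 × 0.22 × 0.60 × 0.26 = 0.021278
Posterior odds = 0.18175 / 0.021278 ≈ 8.54.

8.54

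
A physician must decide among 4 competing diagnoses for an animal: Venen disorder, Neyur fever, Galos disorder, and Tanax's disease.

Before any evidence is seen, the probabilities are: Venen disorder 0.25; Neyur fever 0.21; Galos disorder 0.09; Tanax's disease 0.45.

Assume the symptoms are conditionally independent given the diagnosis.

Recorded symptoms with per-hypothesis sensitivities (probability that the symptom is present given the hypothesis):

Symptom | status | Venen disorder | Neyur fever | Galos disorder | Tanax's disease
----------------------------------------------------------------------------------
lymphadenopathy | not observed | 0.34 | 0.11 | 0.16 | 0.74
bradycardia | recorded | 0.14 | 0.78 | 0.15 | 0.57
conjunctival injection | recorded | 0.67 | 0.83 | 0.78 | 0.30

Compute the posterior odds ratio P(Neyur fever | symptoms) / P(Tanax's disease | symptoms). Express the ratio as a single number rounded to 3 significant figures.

The normalizing constant cancels in an odds ratio, so compute prior × likelihood for the two hypotheses only (using 1 − P(present | H) for each absent symptom):
  Neyur fever: 0.21 × (1 − 0.11) × 0.78 × 0.83 = 0.121
  Tanax's disease: 0.45 × (1 − 0.74) × 0.57 × 0.30 = 0.020007
Posterior odds = 0.121 / 0.020007 ≈ 6.05.

6.05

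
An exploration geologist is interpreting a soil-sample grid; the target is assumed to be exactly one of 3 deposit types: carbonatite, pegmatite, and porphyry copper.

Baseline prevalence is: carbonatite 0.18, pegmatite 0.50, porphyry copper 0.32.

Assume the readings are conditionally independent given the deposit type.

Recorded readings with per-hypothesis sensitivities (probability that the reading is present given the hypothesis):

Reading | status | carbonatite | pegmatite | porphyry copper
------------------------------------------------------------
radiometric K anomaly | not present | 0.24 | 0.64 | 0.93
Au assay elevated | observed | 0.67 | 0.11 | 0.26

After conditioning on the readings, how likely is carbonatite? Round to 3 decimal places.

0.782

For each hypothesis, the unnormalized posterior weight is prior × product of the reading likelihoods (using 1 − P(present | H) for each absent reading):
  carbonatite: 0.18 × (1 − 0.24) × 0.67 = 0.091656
  pegmatite: 0.50 × (1 − 0.64) × 0.11 = 0.0198
  porphyry copper: 0.32 × (1 − 0.93) × 0.26 = 0.005824
Normalizing constant Z = 0.091656 + 0.0198 + 0.005824 = 0.11728.
P(carbonatite | evidence) = 0.091656 / 0.11728 ≈ 0.782.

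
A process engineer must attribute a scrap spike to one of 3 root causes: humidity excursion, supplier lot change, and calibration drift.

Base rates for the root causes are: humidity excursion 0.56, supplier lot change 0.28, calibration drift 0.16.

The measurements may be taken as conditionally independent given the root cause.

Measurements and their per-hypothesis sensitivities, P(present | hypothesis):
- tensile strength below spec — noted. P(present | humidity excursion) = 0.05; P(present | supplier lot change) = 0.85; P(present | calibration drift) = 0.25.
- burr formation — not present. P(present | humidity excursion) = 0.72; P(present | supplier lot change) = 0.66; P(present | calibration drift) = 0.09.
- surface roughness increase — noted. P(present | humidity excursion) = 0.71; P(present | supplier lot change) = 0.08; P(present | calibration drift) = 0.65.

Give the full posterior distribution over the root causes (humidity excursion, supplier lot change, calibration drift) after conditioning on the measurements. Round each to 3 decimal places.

0.156, 0.181, 0.663

Multiply each prior by the joint likelihood of the measurement pattern (using 1 − P(present | H) for each absent measurement):
  humidity excursion: 0.56 × 0.05 × (1 − 0.72) × 0.71 = 0.0055664
  supplier lot change: 0.28 × 0.85 × (1 − 0.66) × 0.08 = 0.0064736
  calibration drift: 0.16 × 0.25 × (1 − 0.09) × 0.65 = 0.02366
Normalizing constant Z = 0.0055664 + 0.0064736 + 0.02366 = 0.0357.
P(humidity excursion | evidence) = 0.0055664 / 0.0357 ≈ 0.156
P(supplier lot change | evidence) = 0.0064736 / 0.0357 ≈ 0.181
P(calibration drift | evidence) = 0.02366 / 0.0357 ≈ 0.663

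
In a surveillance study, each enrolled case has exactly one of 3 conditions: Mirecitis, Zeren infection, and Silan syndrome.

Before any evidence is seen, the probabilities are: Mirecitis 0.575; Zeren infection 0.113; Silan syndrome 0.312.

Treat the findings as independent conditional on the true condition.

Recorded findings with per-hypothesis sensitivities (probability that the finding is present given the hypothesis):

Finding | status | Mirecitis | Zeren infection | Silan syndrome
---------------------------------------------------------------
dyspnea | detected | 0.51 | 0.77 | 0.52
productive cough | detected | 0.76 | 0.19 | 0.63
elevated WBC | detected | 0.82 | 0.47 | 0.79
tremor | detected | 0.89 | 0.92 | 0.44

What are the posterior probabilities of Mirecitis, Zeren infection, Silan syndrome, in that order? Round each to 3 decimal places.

0.792, 0.035, 0.173

By Bayes' rule with conditional independence, the unnormalized weight for each hypothesis is prior × ∏ likelihoods:
  Mirecitis: 0.575 × 0.51 × 0.76 × 0.82 × 0.89 = 0.16265
  Zeren infection: 0.113 × 0.77 × 0.19 × 0.47 × 0.92 = 0.0071484
  Silan syndrome: 0.312 × 0.52 × 0.63 × 0.79 × 0.44 = 0.035529
Marginal likelihood of the evidence = 0.20533.
P(Mirecitis | evidence) = 0.16265 / 0.20533 ≈ 0.792
P(Zeren infection | evidence) = 0.0071484 / 0.20533 ≈ 0.035
P(Silan syndrome | evidence) = 0.035529 / 0.20533 ≈ 0.173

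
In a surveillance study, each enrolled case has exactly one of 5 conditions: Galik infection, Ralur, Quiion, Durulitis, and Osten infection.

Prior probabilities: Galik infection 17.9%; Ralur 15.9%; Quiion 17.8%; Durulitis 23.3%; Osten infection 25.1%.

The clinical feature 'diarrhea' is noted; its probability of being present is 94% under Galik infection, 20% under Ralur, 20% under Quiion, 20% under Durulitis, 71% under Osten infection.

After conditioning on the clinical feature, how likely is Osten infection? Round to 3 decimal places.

0.387

By Bayes' rule, the unnormalized weight for each hypothesis is prior × likelihood:
  Galik infection: 0.179 × 0.94 = 0.16826
  Ralur: 0.159 × 0.20 = 0.0318
  Quiion: 0.178 × 0.20 = 0.0356
  Durulitis: 0.233 × 0.20 = 0.0466
  Osten infection: 0.251 × 0.71 = 0.17821
Marginal likelihood of the evidence = 0.46047.
P(Osten infection | evidence) = 0.17821 / 0.46047 ≈ 0.387.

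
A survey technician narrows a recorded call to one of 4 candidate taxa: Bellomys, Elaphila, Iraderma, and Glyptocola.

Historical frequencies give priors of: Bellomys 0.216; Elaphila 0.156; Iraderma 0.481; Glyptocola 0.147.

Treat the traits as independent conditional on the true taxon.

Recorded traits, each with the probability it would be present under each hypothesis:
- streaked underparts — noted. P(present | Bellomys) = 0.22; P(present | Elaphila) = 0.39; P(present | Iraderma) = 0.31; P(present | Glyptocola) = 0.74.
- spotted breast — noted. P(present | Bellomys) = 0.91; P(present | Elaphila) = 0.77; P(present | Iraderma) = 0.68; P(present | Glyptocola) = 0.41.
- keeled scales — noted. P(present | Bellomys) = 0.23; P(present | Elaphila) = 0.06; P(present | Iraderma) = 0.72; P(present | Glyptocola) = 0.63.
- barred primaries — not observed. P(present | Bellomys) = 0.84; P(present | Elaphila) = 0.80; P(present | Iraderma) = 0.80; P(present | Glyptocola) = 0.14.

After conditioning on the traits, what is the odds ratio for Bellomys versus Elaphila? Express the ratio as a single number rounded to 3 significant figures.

Posterior odds equal prior odds times the likelihood ratio; only the two competing hypotheses matter (using 1 − P(present | H) for each absent trait).
  Bellomys: 0.216 × 0.22 × 0.91 × 0.23 × (1 − 0.84) = 0.0015913
  Elaphila: 0.156 × 0.39 × 0.77 × 0.06 × (1 − 0.80) = 0.00056216
Odds(Bellomys : Elaphila) = 0.0015913 / 0.00056216 ≈ 2.83.

2.83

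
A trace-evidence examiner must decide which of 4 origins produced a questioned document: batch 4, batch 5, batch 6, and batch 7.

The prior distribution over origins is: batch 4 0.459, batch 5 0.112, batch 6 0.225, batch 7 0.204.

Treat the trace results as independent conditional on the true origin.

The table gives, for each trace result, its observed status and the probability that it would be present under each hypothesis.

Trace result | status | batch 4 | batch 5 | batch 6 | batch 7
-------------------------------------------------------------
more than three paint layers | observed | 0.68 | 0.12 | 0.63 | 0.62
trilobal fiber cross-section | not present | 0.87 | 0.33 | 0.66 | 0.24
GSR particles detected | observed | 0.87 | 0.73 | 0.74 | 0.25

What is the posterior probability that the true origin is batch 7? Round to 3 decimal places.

0.237

For each hypothesis, the unnormalized posterior weight is prior × product of the trace result likelihoods (using 1 − P(present | H) for each absent trace result):
  batch 4: 0.459 × 0.68 × (1 − 0.87) × 0.87 = 0.035301
  batch 5: 0.112 × 0.12 × (1 − 0.33) × 0.73 = 0.0065735
  batch 6: 0.225 × 0.63 × (1 − 0.66) × 0.74 = 0.035664
  batch 7: 0.204 × 0.62 × (1 − 0.24) × 0.25 = 0.024031
Normalizing constant Z = 0.035301 + 0.0065735 + 0.035664 + 0.024031 = 0.10157.
P(batch 7 | evidence) = 0.024031 / 0.10157 ≈ 0.237.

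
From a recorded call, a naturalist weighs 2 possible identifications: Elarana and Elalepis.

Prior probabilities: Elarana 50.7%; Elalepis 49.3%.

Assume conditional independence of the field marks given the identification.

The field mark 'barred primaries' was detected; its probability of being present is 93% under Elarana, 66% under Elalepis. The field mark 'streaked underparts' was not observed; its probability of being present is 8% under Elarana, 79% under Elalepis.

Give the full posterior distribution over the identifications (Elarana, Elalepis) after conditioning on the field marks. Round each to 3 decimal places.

By Bayes' rule with conditional independence, the unnormalized weight for each hypothesis is prior × ∏ likelihoods (using 1 − P(present | H) for each absent field mark):
  Elarana: 0.507 × 0.93 × (1 − 0.08) = 0.43379
  Elalepis: 0.493 × 0.66 × (1 − 0.79) = 0.06833
Marginal likelihood of the evidence = 0.50212.
P(Elarana | evidence) = 0.43379 / 0.50212 ≈ 0.864
P(Elalepis | evidence) = 0.06833 / 0.50212 ≈ 0.136

0.864, 0.136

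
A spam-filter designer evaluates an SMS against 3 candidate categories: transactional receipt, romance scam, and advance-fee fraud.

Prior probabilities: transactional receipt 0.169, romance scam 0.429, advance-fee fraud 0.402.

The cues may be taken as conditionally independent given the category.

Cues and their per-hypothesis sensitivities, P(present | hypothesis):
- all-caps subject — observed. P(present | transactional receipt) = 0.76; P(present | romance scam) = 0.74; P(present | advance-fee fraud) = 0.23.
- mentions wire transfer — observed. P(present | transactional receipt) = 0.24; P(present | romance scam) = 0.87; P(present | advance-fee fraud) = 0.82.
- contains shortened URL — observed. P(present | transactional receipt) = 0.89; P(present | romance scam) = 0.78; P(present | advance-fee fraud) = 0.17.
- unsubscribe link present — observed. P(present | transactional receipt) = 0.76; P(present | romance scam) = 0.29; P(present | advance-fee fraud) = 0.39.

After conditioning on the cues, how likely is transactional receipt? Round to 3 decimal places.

0.236

Multiply each prior by the joint likelihood of the cue pattern:
  transactional receipt: 0.169 × 0.76 × 0.24 × 0.89 × 0.76 = 0.02085
  romance scam: 0.429 × 0.74 × 0.87 × 0.78 × 0.29 = 0.062474
  advance-fee fraud: 0.402 × 0.23 × 0.82 × 0.17 × 0.39 = 0.0050267
Normalizing constant Z = 0.02085 + 0.062474 + 0.0050267 = 0.088351.
P(transactional receipt | evidence) = 0.02085 / 0.088351 ≈ 0.236.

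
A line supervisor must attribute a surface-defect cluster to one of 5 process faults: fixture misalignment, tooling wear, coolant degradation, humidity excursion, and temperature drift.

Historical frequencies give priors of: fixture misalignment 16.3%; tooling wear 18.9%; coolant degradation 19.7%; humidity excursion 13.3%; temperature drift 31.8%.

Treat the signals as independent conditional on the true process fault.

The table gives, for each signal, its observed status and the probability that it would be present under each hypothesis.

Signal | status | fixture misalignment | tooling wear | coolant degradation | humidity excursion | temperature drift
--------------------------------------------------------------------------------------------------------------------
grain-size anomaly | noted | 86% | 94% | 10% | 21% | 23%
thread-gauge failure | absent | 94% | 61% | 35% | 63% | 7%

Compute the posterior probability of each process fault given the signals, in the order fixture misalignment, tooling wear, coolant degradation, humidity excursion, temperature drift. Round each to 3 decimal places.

0.050, 0.410, 0.076, 0.061, 0.403

For each hypothesis, the unnormalized posterior weight is prior × product of the signal likelihoods (using 1 − P(present | H) for each absent signal):
  fixture misalignment: 0.163 × 0.86 × (1 − 0.94) = 0.0084108
  tooling wear: 0.189 × 0.94 × (1 − 0.61) = 0.069287
  coolant degradation: 0.197 × 0.10 × (1 − 0.35) = 0.012805
  humidity excursion: 0.133 × 0.21 × (1 − 0.63) = 0.010334
  temperature drift: 0.318 × 0.23 × (1 − 0.07) = 0.06802
The unnormalized weights sum to 0.16886.
P(fixture misalignment | evidence) = 0.0084108 / 0.16886 ≈ 0.050
P(tooling wear | evidence) = 0.069287 / 0.16886 ≈ 0.410
P(coolant degradation | evidence) = 0.012805 / 0.16886 ≈ 0.076
P(humidity excursion | evidence) = 0.010334 / 0.16886 ≈ 0.061
P(temperature drift | evidence) = 0.06802 / 0.16886 ≈ 0.403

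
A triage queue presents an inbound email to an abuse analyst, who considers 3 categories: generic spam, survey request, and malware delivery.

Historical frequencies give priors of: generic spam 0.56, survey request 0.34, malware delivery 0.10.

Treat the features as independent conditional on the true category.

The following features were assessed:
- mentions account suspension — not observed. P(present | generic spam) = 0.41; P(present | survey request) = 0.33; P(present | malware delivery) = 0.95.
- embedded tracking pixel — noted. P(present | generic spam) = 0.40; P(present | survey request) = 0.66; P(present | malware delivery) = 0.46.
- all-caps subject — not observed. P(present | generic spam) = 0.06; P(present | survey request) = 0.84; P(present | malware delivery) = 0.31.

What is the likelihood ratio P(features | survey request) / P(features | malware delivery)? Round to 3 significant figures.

4.46

The Bayes factor is the ratio of the joint likelihoods of the feature pattern under the two hypotheses (using 1 − P(present | H) for each absent feature).
  survey request: (1 − 0.33) × 0.66 × (1 − 0.84) = 0.070752
  malware delivery: (1 − 0.95) × 0.46 × (1 − 0.31) = 0.01587
Bayes factor = 0.070752 / 0.01587 ≈ 4.46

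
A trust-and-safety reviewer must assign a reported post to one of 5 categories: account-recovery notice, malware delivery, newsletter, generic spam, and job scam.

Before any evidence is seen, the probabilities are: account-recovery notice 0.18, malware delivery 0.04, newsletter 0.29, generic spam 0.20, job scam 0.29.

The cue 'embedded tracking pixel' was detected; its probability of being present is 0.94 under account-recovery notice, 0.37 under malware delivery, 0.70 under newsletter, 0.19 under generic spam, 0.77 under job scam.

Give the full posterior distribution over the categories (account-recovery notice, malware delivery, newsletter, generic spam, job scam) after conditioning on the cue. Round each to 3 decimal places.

Multiply each prior by the likelihood of the cue:
  account-recovery notice: 0.18 × 0.94 = 0.1692
  malware delivery: 0.04 × 0.37 = 0.0148
  newsletter: 0.29 × 0.70 = 0.203
  generic spam: 0.20 × 0.19 = 0.038
  job scam: 0.29 × 0.77 = 0.2233
Normalizing constant Z = 0.1692 + 0.0148 + 0.203 + 0.038 + 0.2233 = 0.6483.
P(account-recovery notice | evidence) = 0.1692 / 0.6483 ≈ 0.261
P(malware delivery | evidence) = 0.0148 / 0.6483 ≈ 0.023
P(newsletter | evidence) = 0.203 / 0.6483 ≈ 0.313
P(generic spam | evidence) = 0.038 / 0.6483 ≈ 0.059
P(job scam | evidence) = 0.2233 / 0.6483 ≈ 0.344

0.261, 0.023, 0.313, 0.059, 0.344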